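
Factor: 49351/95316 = 2^( - 2)*3^ ( - 1 ) * 13^( - 2 )*17^1*47^(  -  1 ) *2903^1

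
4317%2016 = 285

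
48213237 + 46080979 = 94294216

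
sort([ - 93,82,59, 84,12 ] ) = [ - 93,12,59,82, 84]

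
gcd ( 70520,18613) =1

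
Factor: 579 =3^1*193^1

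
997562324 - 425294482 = 572267842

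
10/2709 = 10/2709 = 0.00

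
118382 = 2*59191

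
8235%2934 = 2367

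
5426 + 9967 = 15393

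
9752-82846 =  - 73094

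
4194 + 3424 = 7618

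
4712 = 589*8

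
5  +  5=10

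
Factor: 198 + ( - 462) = -2^3*3^1 *11^1 = - 264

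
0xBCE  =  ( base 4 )233032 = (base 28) 3nq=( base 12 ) 18BA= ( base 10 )3022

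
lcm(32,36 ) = 288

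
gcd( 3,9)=3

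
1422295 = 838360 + 583935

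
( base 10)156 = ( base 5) 1111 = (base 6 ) 420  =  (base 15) a6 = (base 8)234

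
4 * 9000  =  36000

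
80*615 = 49200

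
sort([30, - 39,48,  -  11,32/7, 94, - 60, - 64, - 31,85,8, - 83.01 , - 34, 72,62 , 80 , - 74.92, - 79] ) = [ - 83.01, - 79, - 74.92,-64,- 60, - 39,-34 , - 31, - 11, 32/7, 8, 30,48, 62,72,80,85, 94] 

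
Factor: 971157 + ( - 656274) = 3^2*59^1*593^1=314883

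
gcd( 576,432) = 144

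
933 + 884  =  1817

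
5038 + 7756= 12794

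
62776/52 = 15694/13 = 1207.23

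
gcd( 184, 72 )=8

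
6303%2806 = 691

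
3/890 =3/890 = 0.00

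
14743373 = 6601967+8141406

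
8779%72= 67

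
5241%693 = 390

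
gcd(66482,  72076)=2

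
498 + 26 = 524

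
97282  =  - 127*( - 766) 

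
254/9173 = 254/9173 =0.03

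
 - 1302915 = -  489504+  -  813411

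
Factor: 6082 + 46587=52669 =31^1*1699^1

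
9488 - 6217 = 3271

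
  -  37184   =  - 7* 5312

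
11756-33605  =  -21849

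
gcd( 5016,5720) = 88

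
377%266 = 111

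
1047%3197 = 1047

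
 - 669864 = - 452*1482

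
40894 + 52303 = 93197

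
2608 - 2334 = 274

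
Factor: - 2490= - 2^1*3^1 * 5^1*83^1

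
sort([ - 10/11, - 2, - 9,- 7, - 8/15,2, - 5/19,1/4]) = [ - 9, -7, - 2, - 10/11, - 8/15, - 5/19, 1/4,2 ]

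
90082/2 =45041 = 45041.00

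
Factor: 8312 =2^3 * 1039^1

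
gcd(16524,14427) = 9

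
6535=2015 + 4520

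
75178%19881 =15535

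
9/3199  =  9/3199 = 0.00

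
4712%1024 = 616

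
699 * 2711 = 1894989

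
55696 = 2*27848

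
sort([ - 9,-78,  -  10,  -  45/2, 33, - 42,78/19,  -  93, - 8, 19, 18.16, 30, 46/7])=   [ - 93,-78,-42, - 45/2, - 10,  -  9, - 8,78/19,46/7,  18.16,  19,30, 33]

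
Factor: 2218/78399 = 2^1*3^( -2 )* 31^( - 1) *281^( -1 )*1109^1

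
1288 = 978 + 310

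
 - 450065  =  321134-771199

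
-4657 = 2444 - 7101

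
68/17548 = 17/4387  =  0.00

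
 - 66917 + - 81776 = - 148693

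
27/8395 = 27/8395 = 0.00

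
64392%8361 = 5865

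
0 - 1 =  - 1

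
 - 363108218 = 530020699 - 893128917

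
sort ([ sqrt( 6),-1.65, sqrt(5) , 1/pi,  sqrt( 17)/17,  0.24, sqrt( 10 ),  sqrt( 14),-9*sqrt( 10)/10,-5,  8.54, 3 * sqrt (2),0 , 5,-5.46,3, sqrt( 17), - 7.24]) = [  -  7.24, - 5.46, - 5, - 9*sqrt(10)/10, - 1.65,0, 0.24,  sqrt(17 ) /17, 1/pi, sqrt ( 5 ) , sqrt(6),3, sqrt(10), sqrt (14), sqrt(17 ), 3*sqrt (2 ), 5, 8.54]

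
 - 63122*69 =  - 4355418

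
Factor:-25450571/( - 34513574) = 2^(- 1)*17256787^ (-1 )*25450571^1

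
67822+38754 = 106576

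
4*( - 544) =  - 2176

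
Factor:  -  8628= - 2^2*3^1*719^1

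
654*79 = 51666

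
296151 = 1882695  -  1586544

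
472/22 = 236/11 = 21.45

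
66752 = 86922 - 20170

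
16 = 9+7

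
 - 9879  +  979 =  - 8900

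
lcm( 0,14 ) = 0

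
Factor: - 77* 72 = -5544=- 2^3*3^2*7^1*11^1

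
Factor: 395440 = 2^4*5^1 *4943^1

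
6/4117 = 6/4117 = 0.00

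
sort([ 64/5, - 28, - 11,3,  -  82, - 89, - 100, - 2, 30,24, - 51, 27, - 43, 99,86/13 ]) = [ - 100 , - 89, - 82, - 51, - 43, - 28,-11, - 2, 3 , 86/13, 64/5, 24, 27, 30,99 ] 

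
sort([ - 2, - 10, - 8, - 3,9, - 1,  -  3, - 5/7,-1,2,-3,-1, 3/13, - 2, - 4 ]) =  [ - 10,-8,- 4,- 3, - 3, - 3,-2 ,  -  2, - 1 ,  -  1, - 1, - 5/7, 3/13, 2, 9] 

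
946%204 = 130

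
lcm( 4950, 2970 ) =14850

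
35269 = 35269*1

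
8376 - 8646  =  - 270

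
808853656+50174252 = 859027908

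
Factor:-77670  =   - 2^1 * 3^2*5^1*863^1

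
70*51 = 3570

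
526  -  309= 217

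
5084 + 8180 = 13264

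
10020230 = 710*14113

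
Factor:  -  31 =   -  31^1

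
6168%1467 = 300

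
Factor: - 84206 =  - 2^1*71^1*593^1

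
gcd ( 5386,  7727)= 1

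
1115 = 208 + 907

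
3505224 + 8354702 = 11859926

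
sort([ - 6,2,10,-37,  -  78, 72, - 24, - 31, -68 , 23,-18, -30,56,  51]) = [ - 78, -68,-37, - 31, - 30,-24, - 18, - 6, 2,10, 23, 51,56,72 ] 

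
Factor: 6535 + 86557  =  2^2*17^1*37^2 = 93092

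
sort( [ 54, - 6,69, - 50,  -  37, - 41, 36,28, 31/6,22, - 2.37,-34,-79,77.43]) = [  -  79,-50 , - 41, - 37, - 34, - 6, - 2.37,31/6,  22, 28,36,54,69,77.43]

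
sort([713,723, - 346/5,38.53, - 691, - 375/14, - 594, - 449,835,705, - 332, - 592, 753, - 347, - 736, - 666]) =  [ -736,-691, - 666 , - 594, - 592, - 449 , - 347, - 332, - 346/5, - 375/14,38.53, 705,713,723,753,835] 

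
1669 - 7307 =-5638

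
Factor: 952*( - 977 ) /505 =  - 930104/505 = - 2^3* 5^( - 1 ) *7^1*17^1 * 101^( - 1 ) * 977^1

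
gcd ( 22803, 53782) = 1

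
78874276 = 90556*871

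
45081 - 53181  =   - 8100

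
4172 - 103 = 4069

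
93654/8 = 46827/4 = 11706.75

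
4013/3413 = 4013/3413 = 1.18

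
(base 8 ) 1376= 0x2FE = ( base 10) 766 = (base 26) 13c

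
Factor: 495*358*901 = 2^1*3^2*5^1*11^1*17^1*53^1*179^1 = 159666210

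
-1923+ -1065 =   -  2988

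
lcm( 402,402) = 402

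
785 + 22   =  807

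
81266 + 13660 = 94926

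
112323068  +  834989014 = 947312082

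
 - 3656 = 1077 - 4733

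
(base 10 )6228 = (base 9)8480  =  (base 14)23ac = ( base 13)2AB1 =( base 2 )1100001010100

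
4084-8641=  - 4557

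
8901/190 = 8901/190 = 46.85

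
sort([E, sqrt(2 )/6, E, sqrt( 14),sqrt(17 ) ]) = [ sqrt ( 2)/6, E, E, sqrt(14 ), sqrt(17)]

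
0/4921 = 0=0.00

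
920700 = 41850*22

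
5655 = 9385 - 3730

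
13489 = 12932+557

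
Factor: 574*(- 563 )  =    -  2^1*7^1*41^1*563^1 =-323162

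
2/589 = 2/589 = 0.00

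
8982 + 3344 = 12326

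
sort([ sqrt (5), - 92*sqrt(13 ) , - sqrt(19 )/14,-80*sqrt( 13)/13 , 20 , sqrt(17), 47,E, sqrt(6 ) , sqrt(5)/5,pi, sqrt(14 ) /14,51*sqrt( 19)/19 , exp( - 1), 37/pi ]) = [ - 92*sqrt(13), - 80*sqrt( 13)/13, - sqrt (19)/14, sqrt( 14 )/14,exp( - 1), sqrt (5 )/5,sqrt( 5),sqrt(6),E,  pi,  sqrt( 17 ), 51*sqrt(19 ) /19 , 37/pi, 20, 47] 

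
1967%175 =42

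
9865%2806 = 1447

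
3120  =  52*60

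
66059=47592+18467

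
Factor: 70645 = 5^1*71^1*199^1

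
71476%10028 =1280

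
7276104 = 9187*792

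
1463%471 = 50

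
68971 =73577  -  4606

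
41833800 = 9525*4392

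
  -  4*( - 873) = 3492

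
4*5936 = 23744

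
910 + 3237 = 4147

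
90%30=0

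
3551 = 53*67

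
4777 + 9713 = 14490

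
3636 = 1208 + 2428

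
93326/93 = 1003 + 47/93 = 1003.51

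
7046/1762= 3 + 880/881 = 4.00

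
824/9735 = 824/9735= 0.08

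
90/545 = 18/109 = 0.17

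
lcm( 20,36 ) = 180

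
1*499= 499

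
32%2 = 0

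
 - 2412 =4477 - 6889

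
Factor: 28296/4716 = 2^1*3^1 =6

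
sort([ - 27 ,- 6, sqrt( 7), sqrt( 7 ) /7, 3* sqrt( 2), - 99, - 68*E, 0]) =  [ - 68* E,- 99, - 27, -6,0, sqrt( 7 ) /7, sqrt( 7), 3*sqrt (2 ) ] 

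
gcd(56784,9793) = 7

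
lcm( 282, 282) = 282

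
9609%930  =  309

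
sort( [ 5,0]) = [0, 5] 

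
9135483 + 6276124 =15411607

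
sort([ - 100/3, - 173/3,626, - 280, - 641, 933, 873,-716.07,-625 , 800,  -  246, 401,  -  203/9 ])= [ - 716.07,-641,-625,-280, - 246,-173/3 , - 100/3,- 203/9 , 401, 626, 800,873,933 ]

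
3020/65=604/13 = 46.46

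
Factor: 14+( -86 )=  - 72= - 2^3 * 3^2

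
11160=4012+7148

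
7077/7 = 1011 = 1011.00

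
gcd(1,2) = 1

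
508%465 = 43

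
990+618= 1608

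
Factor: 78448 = 2^4*4903^1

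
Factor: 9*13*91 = 3^2*7^1*13^2 = 10647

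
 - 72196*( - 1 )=72196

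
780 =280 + 500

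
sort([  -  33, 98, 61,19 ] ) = [ - 33, 19, 61, 98]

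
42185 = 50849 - 8664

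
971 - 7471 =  - 6500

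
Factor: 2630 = 2^1*5^1*263^1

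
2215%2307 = 2215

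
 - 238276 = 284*( - 839)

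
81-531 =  - 450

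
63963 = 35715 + 28248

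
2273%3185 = 2273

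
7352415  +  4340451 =11692866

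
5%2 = 1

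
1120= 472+648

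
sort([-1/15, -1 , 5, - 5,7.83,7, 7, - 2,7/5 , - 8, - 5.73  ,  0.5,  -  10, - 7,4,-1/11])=[ - 10,- 8, - 7, - 5.73, - 5, - 2, - 1, - 1/11, - 1/15,  0.5,  7/5,4, 5, 7,7 , 7.83] 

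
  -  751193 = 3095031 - 3846224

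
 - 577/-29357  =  577/29357 =0.02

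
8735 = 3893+4842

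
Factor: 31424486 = 2^1*23^1*43^1*15887^1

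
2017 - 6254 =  - 4237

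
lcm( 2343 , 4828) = 159324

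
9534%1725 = 909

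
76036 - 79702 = -3666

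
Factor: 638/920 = 2^( - 2)*5^( - 1)*11^1*23^( - 1)*29^1 = 319/460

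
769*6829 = 5251501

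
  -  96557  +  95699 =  - 858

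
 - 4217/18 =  - 235 + 13/18 =- 234.28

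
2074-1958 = 116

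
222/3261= 74/1087   =  0.07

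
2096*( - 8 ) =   -  16768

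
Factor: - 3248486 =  - 2^1*233^1* 6971^1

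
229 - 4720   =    -  4491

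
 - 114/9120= - 1+79/80 = -  0.01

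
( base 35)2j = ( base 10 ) 89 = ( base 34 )2L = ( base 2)1011001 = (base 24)3H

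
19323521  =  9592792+9730729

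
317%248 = 69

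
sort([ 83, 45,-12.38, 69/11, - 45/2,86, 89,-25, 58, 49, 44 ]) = [  -  25,-45/2, -12.38,  69/11, 44, 45 , 49,58, 83, 86,89 ] 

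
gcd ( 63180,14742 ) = 2106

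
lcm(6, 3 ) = 6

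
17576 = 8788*2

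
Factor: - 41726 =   -  2^1*31^1 *673^1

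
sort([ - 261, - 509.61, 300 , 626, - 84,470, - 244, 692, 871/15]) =[ - 509.61  , - 261, - 244, - 84, 871/15, 300, 470,626,692]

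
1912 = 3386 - 1474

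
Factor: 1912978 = 2^1*41^2*569^1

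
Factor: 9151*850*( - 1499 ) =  - 11659746650 = -2^1*5^2*17^1*1499^1*9151^1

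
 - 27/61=-27/61 = - 0.44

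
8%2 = 0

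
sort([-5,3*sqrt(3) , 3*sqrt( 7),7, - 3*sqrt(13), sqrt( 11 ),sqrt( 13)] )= [ - 3*sqrt( 13), - 5, sqrt(11 ),sqrt( 13),3 * sqrt ( 3 ), 7 , 3 * sqrt (7 ) ] 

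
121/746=121/746 =0.16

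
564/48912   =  47/4076= 0.01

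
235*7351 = 1727485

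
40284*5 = 201420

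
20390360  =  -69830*( - 292)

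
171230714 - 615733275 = -444502561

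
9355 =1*9355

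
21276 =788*27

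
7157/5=7157/5 = 1431.40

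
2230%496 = 246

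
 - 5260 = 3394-8654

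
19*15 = 285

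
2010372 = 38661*52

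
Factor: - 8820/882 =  - 2^1  *  5^1 = - 10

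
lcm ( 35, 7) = 35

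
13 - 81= - 68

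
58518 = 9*6502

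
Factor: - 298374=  - 2^1 * 3^1 * 223^2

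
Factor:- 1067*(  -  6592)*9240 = 2^9 * 3^1*5^1* 7^1*11^2*97^1*103^1 = 64991055360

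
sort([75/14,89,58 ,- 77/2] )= [ - 77/2, 75/14,58,  89] 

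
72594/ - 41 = -72594/41 = - 1770.59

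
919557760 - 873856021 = 45701739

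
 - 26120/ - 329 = 79+129/329 = 79.39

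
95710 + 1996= 97706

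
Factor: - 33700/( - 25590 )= 3370/2559 = 2^1*3^(-1)*5^1*337^1*853^( - 1 ) 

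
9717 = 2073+7644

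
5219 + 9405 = 14624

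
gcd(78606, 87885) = 9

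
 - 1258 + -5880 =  - 7138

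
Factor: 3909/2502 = 1303/834 = 2^(  -  1)*3^( - 1)*139^( - 1)*1303^1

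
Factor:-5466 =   -  2^1*3^1 * 911^1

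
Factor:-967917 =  - 3^1*19^1*16981^1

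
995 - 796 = 199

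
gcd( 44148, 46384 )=52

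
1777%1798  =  1777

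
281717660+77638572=359356232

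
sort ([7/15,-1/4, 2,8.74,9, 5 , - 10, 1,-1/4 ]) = [ - 10, - 1/4, - 1/4,7/15,1 , 2,  5,  8.74 , 9 ] 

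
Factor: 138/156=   23/26 = 2^( - 1 )*13^( - 1) * 23^1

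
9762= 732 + 9030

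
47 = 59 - 12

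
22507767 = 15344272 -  - 7163495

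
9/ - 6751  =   - 1 + 6742/6751   =  - 0.00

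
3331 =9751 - 6420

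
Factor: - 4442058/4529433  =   - 1480686/1509811 =- 2^1*3^1*53^( - 1) *61^( - 1 )*467^( - 1 ) * 246781^1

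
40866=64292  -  23426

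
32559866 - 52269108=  - 19709242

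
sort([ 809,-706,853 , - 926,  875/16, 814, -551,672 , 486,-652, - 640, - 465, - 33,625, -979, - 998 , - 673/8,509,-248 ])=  [ - 998, -979,-926, - 706, - 652,-640,-551, - 465,  -  248, - 673/8 , -33, 875/16,486,  509, 625,  672, 809,814,853] 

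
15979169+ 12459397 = 28438566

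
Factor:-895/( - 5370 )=1/6= 2^(-1 )*3^( - 1 ) 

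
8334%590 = 74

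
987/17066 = 141/2438 = 0.06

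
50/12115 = 10/2423=0.00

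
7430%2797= 1836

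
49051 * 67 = 3286417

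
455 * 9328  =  4244240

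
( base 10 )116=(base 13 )8c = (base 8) 164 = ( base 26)4c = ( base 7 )224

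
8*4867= 38936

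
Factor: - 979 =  - 11^1*89^1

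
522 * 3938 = 2055636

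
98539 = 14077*7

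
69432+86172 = 155604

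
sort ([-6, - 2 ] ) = [ - 6,-2 ] 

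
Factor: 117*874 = 2^1 *3^2*13^1*19^1*23^1 = 102258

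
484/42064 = 11/956 = 0.01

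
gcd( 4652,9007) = 1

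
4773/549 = 1591/183 = 8.69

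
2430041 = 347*7003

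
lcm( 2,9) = 18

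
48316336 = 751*64336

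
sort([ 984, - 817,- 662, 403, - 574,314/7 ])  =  [  -  817, - 662,-574,314/7, 403,984] 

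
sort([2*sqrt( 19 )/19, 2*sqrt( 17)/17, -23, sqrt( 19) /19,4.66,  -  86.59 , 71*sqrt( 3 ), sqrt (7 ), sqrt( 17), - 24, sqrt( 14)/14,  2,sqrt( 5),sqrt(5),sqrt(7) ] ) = [ - 86.59, - 24, - 23,sqrt( 19)/19,sqrt (14)/14, 2*sqrt(  19)/19,2*sqrt ( 17)/17,2,  sqrt( 5 ), sqrt(  5),sqrt(7 ),sqrt ( 7 ) , sqrt( 17),4.66,71*sqrt (3) ]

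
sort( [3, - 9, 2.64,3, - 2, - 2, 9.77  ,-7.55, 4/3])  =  [ - 9, -7.55 , - 2, - 2, 4/3,2.64, 3, 3,9.77 ] 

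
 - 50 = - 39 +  - 11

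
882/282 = 3 +6/47 = 3.13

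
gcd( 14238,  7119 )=7119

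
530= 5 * 106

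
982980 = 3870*254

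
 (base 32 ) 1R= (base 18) 35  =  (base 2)111011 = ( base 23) 2d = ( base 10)59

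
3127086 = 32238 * 97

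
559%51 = 49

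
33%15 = 3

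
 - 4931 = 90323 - 95254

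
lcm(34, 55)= 1870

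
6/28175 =6/28175 = 0.00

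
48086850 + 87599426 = 135686276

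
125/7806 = 125/7806= 0.02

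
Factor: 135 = 3^3*5^1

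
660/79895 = 132/15979 = 0.01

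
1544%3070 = 1544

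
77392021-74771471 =2620550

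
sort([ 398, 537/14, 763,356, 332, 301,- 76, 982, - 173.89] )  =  [ - 173.89,- 76 , 537/14, 301  ,  332, 356, 398, 763,982 ] 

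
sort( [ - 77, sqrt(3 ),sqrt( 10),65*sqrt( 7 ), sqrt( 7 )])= [ - 77,sqrt(3),sqrt( 7 ), sqrt(10 ),65*sqrt (7 )]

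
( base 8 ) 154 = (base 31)3F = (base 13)84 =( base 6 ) 300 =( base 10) 108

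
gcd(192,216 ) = 24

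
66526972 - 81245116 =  - 14718144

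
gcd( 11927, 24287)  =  1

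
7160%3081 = 998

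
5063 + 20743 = 25806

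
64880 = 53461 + 11419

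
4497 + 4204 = 8701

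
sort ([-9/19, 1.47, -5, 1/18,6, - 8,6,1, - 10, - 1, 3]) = [ - 10, - 8  ,-5, - 1, - 9/19,1/18,1, 1.47, 3,6, 6]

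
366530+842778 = 1209308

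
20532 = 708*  29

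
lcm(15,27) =135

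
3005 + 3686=6691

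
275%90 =5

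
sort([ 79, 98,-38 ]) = [ - 38,79 , 98]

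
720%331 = 58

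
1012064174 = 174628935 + 837435239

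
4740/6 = 790= 790.00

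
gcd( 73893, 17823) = 3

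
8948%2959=71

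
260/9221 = 260/9221 =0.03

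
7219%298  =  67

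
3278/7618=1639/3809 = 0.43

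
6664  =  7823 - 1159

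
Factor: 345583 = 7^1* 49369^1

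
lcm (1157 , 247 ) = 21983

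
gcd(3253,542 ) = 1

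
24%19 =5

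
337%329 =8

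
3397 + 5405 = 8802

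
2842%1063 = 716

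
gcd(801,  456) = 3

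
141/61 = 141/61 = 2.31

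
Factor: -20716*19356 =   -  400978896= - 2^4*3^1*1613^1*5179^1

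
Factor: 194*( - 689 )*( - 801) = 107066466 =2^1*3^2*13^1 * 53^1*89^1*97^1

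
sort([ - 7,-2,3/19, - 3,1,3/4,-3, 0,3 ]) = [ - 7, - 3,-3,-2,  0,3/19, 3/4,1, 3 ]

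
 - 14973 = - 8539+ - 6434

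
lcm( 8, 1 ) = 8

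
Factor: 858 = 2^1  *  3^1 *11^1*13^1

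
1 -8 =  - 7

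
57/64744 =57/64744= 0.00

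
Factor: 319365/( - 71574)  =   - 705/158  =  -  2^(  -  1)*3^1 * 5^1*47^1*79^( - 1)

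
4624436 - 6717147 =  - 2092711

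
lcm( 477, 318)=954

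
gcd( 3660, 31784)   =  4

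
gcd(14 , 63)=7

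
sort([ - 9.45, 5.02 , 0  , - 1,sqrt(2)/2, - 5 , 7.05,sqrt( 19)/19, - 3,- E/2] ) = [ - 9.45, - 5, - 3, - E/2 , - 1,0, sqrt( 19)/19,sqrt(2)/2 , 5.02,7.05]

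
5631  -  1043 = 4588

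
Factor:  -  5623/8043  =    -  3^( -1)*7^ ( - 1 )*383^( - 1)*5623^1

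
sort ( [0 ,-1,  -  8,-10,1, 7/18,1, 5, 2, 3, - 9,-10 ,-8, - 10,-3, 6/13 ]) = [-10 , - 10,-10 ,-9,-8, - 8,-3,-1,  0 , 7/18, 6/13 , 1,  1, 2,3,  5 ] 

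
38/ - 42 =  - 1 + 2/21= -  0.90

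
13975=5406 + 8569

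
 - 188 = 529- 717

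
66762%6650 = 262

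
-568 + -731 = -1299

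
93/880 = 93/880 = 0.11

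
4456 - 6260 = - 1804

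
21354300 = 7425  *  2876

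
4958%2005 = 948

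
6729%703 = 402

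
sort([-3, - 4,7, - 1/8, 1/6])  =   [ - 4, - 3, - 1/8, 1/6, 7]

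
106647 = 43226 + 63421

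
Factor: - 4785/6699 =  - 5^1 * 7^ ( - 1)=   - 5/7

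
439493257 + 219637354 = 659130611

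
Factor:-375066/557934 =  - 201/299  =  -3^1*13^( - 1) *23^ (-1 ) *67^1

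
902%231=209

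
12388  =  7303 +5085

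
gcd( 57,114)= 57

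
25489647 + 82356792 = 107846439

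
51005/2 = 51005/2 = 25502.50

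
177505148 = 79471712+98033436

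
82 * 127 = 10414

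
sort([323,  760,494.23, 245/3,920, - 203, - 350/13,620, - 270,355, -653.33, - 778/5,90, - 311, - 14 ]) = [ - 653.33, - 311, - 270 ,  -  203 , - 778/5 , - 350/13,-14,245/3,90,323, 355,  494.23, 620, 760, 920]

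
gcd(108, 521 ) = 1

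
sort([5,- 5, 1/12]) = [ - 5,  1/12, 5]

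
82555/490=16511/98 =168.48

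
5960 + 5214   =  11174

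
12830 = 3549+9281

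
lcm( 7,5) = 35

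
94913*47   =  4460911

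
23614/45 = 524+34/45 = 524.76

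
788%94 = 36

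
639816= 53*12072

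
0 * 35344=0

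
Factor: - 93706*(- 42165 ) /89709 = 2^1 * 3^1*5^1*17^(-1)*937^1*1759^(-1 )*46853^1=1317037830/29903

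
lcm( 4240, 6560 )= 347680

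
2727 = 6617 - 3890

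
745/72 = 745/72 = 10.35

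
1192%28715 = 1192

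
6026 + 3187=9213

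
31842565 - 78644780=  - 46802215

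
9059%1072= 483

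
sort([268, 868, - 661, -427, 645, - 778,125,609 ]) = [ - 778, - 661,-427, 125,268 , 609,645,  868]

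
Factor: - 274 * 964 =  - 2^3 * 137^1 * 241^1  =  -  264136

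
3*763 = 2289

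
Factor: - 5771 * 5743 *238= - 7887999014 = -  2^1*7^1*17^1*29^1*199^1*5743^1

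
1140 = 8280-7140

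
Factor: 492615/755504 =2^( - 4)*3^3*5^1*23^( - 1)*41^1*89^1*2053^(  -  1 )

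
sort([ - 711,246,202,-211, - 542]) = [ - 711, - 542, -211,202, 246]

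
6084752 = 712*8546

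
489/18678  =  163/6226 = 0.03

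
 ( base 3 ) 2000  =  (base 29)1p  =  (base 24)26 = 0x36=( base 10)54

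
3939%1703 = 533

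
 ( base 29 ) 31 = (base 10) 88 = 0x58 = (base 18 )4g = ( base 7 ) 154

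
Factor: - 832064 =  - 2^6 * 13001^1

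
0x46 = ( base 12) 5a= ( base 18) 3G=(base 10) 70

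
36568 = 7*5224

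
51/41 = 1 + 10/41 = 1.24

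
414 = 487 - 73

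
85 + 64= 149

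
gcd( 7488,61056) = 576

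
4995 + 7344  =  12339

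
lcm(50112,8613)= 551232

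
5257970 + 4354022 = 9611992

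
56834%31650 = 25184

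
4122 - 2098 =2024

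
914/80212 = 457/40106 = 0.01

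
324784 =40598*8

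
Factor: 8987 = 11^1*19^1*43^1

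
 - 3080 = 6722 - 9802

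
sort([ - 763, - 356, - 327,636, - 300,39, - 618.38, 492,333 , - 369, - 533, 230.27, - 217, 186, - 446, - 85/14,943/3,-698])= [ - 763, - 698, - 618.38 , - 533 , -446, - 369, - 356, - 327,-300 ,-217, - 85/14  ,  39, 186, 230.27,943/3, 333, 492  ,  636] 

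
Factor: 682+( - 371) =311^1=311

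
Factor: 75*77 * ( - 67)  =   - 3^1*5^2*7^1*11^1*67^1 = -  386925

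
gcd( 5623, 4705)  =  1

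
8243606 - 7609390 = 634216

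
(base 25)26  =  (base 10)56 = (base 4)320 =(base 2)111000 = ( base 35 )1l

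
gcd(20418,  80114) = 82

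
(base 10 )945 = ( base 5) 12240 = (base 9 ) 1260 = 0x3b1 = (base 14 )4B7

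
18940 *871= 16496740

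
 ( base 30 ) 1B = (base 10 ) 41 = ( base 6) 105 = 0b101001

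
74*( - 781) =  - 57794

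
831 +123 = 954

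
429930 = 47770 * 9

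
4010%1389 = 1232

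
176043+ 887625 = 1063668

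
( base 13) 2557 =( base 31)5ga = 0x14BF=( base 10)5311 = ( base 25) 8cb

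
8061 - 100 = 7961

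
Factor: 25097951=37^1 * 59^1* 11497^1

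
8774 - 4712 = 4062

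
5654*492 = 2781768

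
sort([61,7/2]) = [7/2, 61 ] 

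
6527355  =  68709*95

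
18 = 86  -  68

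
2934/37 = 2934/37 = 79.30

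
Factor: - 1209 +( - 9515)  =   - 2^2*7^1*383^1 =- 10724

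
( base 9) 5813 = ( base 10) 4305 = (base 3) 12220110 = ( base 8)10321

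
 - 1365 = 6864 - 8229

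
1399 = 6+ 1393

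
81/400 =81/400 = 0.20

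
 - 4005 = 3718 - 7723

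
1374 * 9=12366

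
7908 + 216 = 8124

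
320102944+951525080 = 1271628024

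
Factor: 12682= 2^1*17^1*373^1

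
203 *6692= 1358476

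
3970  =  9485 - 5515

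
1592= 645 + 947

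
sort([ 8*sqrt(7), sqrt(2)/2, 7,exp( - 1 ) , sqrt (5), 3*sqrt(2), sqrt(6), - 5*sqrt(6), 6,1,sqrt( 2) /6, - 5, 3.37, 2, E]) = [ - 5 * sqrt( 6), - 5 , sqrt(2)/6, exp( - 1 ),sqrt( 2) /2, 1, 2, sqrt(5), sqrt ( 6 ), E,3.37, 3*sqrt( 2 ), 6,7,8*sqrt(7)] 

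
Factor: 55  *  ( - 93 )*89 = -3^1*5^1*11^1*31^1*89^1  =  - 455235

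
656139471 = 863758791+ - 207619320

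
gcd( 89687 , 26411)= 1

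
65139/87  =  748 + 21/29 = 748.72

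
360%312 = 48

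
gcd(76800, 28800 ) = 9600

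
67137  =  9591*7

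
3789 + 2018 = 5807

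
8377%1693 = 1605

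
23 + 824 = 847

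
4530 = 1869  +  2661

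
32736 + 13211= 45947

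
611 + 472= 1083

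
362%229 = 133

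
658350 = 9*73150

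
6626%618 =446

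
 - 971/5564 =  - 1  +  4593/5564 = -0.17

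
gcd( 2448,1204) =4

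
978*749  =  732522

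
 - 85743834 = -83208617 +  - 2535217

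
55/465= 11/93 = 0.12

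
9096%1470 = 276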